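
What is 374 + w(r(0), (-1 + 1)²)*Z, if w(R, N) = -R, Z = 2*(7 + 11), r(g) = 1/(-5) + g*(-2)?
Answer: 1906/5 ≈ 381.20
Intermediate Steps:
r(g) = -⅕ - 2*g
Z = 36 (Z = 2*18 = 36)
374 + w(r(0), (-1 + 1)²)*Z = 374 - (-⅕ - 2*0)*36 = 374 - (-⅕ + 0)*36 = 374 - 1*(-⅕)*36 = 374 + (⅕)*36 = 374 + 36/5 = 1906/5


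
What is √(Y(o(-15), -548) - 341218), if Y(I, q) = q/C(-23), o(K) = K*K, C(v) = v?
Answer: I*√180491718/23 ≈ 584.12*I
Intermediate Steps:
o(K) = K²
Y(I, q) = -q/23 (Y(I, q) = q/(-23) = q*(-1/23) = -q/23)
√(Y(o(-15), -548) - 341218) = √(-1/23*(-548) - 341218) = √(548/23 - 341218) = √(-7847466/23) = I*√180491718/23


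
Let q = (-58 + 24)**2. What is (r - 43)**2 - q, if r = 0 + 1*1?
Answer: 608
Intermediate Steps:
r = 1 (r = 0 + 1 = 1)
q = 1156 (q = (-34)**2 = 1156)
(r - 43)**2 - q = (1 - 43)**2 - 1*1156 = (-42)**2 - 1156 = 1764 - 1156 = 608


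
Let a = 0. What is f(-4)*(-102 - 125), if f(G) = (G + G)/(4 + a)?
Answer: 454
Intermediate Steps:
f(G) = G/2 (f(G) = (G + G)/(4 + 0) = (2*G)/4 = (2*G)*(¼) = G/2)
f(-4)*(-102 - 125) = ((½)*(-4))*(-102 - 125) = -2*(-227) = 454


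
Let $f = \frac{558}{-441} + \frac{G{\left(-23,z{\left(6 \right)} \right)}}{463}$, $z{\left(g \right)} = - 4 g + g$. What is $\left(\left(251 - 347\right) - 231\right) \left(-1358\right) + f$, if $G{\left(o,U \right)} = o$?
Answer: $\frac{10074495509}{22687} \approx 4.4406 \cdot 10^{5}$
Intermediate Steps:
$z{\left(g \right)} = - 3 g$
$f = - \frac{29833}{22687}$ ($f = \frac{558}{-441} - \frac{23}{463} = 558 \left(- \frac{1}{441}\right) - \frac{23}{463} = - \frac{62}{49} - \frac{23}{463} = - \frac{29833}{22687} \approx -1.315$)
$\left(\left(251 - 347\right) - 231\right) \left(-1358\right) + f = \left(\left(251 - 347\right) - 231\right) \left(-1358\right) - \frac{29833}{22687} = \left(-96 - 231\right) \left(-1358\right) - \frac{29833}{22687} = \left(-327\right) \left(-1358\right) - \frac{29833}{22687} = 444066 - \frac{29833}{22687} = \frac{10074495509}{22687}$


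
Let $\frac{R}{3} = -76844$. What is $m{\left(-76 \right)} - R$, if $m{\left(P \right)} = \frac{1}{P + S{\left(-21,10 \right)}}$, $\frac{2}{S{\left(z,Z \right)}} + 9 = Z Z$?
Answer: $\frac{1593898157}{6914} \approx 2.3053 \cdot 10^{5}$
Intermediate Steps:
$R = -230532$ ($R = 3 \left(-76844\right) = -230532$)
$S{\left(z,Z \right)} = \frac{2}{-9 + Z^{2}}$ ($S{\left(z,Z \right)} = \frac{2}{-9 + Z Z} = \frac{2}{-9 + Z^{2}}$)
$m{\left(P \right)} = \frac{1}{\frac{2}{91} + P}$ ($m{\left(P \right)} = \frac{1}{P + \frac{2}{-9 + 10^{2}}} = \frac{1}{P + \frac{2}{-9 + 100}} = \frac{1}{P + \frac{2}{91}} = \frac{1}{\frac{2}{91} + P}$)
$m{\left(-76 \right)} - R = \frac{91}{2 + 91 \left(-76\right)} - -230532 = \frac{91}{2 - 6916} + 230532 = \frac{91}{-6914} + 230532 = 91 \left(- \frac{1}{6914}\right) + 230532 = - \frac{91}{6914} + 230532 = \frac{1593898157}{6914}$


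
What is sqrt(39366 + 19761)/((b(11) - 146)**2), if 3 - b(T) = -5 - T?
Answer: sqrt(59127)/16129 ≈ 0.015076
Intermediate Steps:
b(T) = 8 + T (b(T) = 3 - (-5 - T) = 3 + (5 + T) = 8 + T)
sqrt(39366 + 19761)/((b(11) - 146)**2) = sqrt(39366 + 19761)/(((8 + 11) - 146)**2) = sqrt(59127)/((19 - 146)**2) = sqrt(59127)/((-127)**2) = sqrt(59127)/16129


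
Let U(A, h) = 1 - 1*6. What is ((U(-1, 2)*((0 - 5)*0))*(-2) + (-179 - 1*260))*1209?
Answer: -530751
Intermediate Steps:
U(A, h) = -5 (U(A, h) = 1 - 6 = -5)
((U(-1, 2)*((0 - 5)*0))*(-2) + (-179 - 1*260))*1209 = (-5*(0 - 5)*0*(-2) + (-179 - 1*260))*1209 = (-(-25)*0*(-2) + (-179 - 260))*1209 = (-5*0*(-2) - 439)*1209 = (0*(-2) - 439)*1209 = (0 - 439)*1209 = -439*1209 = -530751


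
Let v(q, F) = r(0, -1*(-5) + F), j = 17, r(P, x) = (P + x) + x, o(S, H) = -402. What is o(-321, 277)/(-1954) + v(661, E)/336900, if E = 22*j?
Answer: 34228733/164575650 ≈ 0.20798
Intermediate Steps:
r(P, x) = P + 2*x
E = 374 (E = 22*17 = 374)
v(q, F) = 10 + 2*F (v(q, F) = 0 + 2*(-1*(-5) + F) = 0 + 2*(5 + F) = 0 + (10 + 2*F) = 10 + 2*F)
o(-321, 277)/(-1954) + v(661, E)/336900 = -402/(-1954) + (10 + 2*374)/336900 = -402*(-1/1954) + (10 + 748)*(1/336900) = 201/977 + 758*(1/336900) = 201/977 + 379/168450 = 34228733/164575650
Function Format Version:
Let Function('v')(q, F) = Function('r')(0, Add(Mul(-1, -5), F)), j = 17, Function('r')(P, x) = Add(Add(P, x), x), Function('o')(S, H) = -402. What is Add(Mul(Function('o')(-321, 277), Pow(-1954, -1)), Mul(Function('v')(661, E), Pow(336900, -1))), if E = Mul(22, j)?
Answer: Rational(34228733, 164575650) ≈ 0.20798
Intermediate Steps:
Function('r')(P, x) = Add(P, Mul(2, x))
E = 374 (E = Mul(22, 17) = 374)
Function('v')(q, F) = Add(10, Mul(2, F)) (Function('v')(q, F) = Add(0, Mul(2, Add(Mul(-1, -5), F))) = Add(0, Mul(2, Add(5, F))) = Add(0, Add(10, Mul(2, F))) = Add(10, Mul(2, F)))
Add(Mul(Function('o')(-321, 277), Pow(-1954, -1)), Mul(Function('v')(661, E), Pow(336900, -1))) = Add(Mul(-402, Pow(-1954, -1)), Mul(Add(10, Mul(2, 374)), Pow(336900, -1))) = Add(Mul(-402, Rational(-1, 1954)), Mul(Add(10, 748), Rational(1, 336900))) = Add(Rational(201, 977), Mul(758, Rational(1, 336900))) = Add(Rational(201, 977), Rational(379, 168450)) = Rational(34228733, 164575650)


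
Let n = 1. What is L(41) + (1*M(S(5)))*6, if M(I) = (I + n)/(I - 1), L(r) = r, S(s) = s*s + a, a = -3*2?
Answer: 143/3 ≈ 47.667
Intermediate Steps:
a = -6
S(s) = -6 + s² (S(s) = s*s - 6 = s² - 6 = -6 + s²)
M(I) = (1 + I)/(-1 + I) (M(I) = (I + 1)/(I - 1) = (1 + I)/(-1 + I))
L(41) + (1*M(S(5)))*6 = 41 + (1*((1 + (-6 + 5²))/(-1 + (-6 + 5²))))*6 = 41 + (1*((1 + (-6 + 25))/(-1 + (-6 + 25))))*6 = 41 + (1*((1 + 19)/(-1 + 19)))*6 = 41 + (1*(20/18))*6 = 41 + (1*((1/18)*20))*6 = 41 + (1*(10/9))*6 = 41 + (10/9)*6 = 41 + 20/3 = 143/3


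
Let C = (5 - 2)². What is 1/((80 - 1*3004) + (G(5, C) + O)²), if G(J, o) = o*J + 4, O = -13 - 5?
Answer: -1/1963 ≈ -0.00050942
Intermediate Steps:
C = 9 (C = 3² = 9)
O = -18
G(J, o) = 4 + J*o (G(J, o) = J*o + 4 = 4 + J*o)
1/((80 - 1*3004) + (G(5, C) + O)²) = 1/((80 - 1*3004) + ((4 + 5*9) - 18)²) = 1/((80 - 3004) + ((4 + 45) - 18)²) = 1/(-2924 + (49 - 18)²) = 1/(-2924 + 31²) = 1/(-2924 + 961) = 1/(-1963) = -1/1963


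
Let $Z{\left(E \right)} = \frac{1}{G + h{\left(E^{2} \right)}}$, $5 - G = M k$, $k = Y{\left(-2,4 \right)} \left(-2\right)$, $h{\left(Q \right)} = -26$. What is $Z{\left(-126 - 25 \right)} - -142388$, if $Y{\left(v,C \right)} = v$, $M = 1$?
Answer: $\frac{3559699}{25} \approx 1.4239 \cdot 10^{5}$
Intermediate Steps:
$k = 4$ ($k = \left(-2\right) \left(-2\right) = 4$)
$G = 1$ ($G = 5 - 1 \cdot 4 = 5 - 4 = 1$)
$Z{\left(E \right)} = - \frac{1}{25}$ ($Z{\left(E \right)} = \frac{1}{1 - 26} = \frac{1}{-25} = - \frac{1}{25}$)
$Z{\left(-126 - 25 \right)} - -142388 = - \frac{1}{25} - -142388 = - \frac{1}{25} + 142388 = \frac{3559699}{25}$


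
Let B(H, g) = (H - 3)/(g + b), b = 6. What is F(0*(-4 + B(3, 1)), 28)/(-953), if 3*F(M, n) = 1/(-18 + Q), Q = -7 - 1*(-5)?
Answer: 1/57180 ≈ 1.7489e-5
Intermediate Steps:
Q = -2 (Q = -7 + 5 = -2)
B(H, g) = (-3 + H)/(6 + g) (B(H, g) = (H - 3)/(g + 6) = (-3 + H)/(6 + g))
F(M, n) = -1/60 (F(M, n) = 1/(3*(-18 - 2)) = (⅓)/(-20) = (⅓)*(-1/20) = -1/60)
F(0*(-4 + B(3, 1)), 28)/(-953) = -1/60/(-953) = -1/60*(-1/953) = 1/57180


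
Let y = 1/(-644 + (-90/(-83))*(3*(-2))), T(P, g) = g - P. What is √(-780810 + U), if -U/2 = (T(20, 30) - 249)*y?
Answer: I*√142260595763153/13498 ≈ 883.63*I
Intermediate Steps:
y = -83/53992 (y = 1/(-644 - 90*(-1/83)*(-6)) = 1/(-644 + (90/83)*(-6)) = 1/(-644 - 540/83) = 1/(-53992/83) = -83/53992 ≈ -0.0015373)
U = -19837/26996 (U = -2*((30 - 1*20) - 249)*(-83)/53992 = -2*((30 - 20) - 249)*(-83)/53992 = -2*(10 - 249)*(-83)/53992 = -(-478)*(-83)/53992 = -2*19837/53992 = -19837/26996 ≈ -0.73481)
√(-780810 + U) = √(-780810 - 19837/26996) = √(-21078766597/26996) = I*√142260595763153/13498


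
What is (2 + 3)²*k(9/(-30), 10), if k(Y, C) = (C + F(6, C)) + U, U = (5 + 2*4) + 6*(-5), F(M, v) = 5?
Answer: -50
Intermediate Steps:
U = -17 (U = (5 + 8) - 30 = 13 - 30 = -17)
k(Y, C) = -12 + C (k(Y, C) = (C + 5) - 17 = (5 + C) - 17 = -12 + C)
(2 + 3)²*k(9/(-30), 10) = (2 + 3)²*(-12 + 10) = 5²*(-2) = 25*(-2) = -50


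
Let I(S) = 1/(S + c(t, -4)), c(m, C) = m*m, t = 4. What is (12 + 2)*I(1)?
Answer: 14/17 ≈ 0.82353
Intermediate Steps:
c(m, C) = m**2
I(S) = 1/(16 + S) (I(S) = 1/(S + 4**2) = 1/(S + 16) = 1/(16 + S))
(12 + 2)*I(1) = (12 + 2)/(16 + 1) = 14/17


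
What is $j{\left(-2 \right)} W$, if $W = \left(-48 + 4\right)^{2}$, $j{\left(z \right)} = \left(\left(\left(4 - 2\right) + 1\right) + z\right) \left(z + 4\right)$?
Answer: $3872$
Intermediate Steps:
$j{\left(z \right)} = \left(3 + z\right) \left(4 + z\right)$ ($j{\left(z \right)} = \left(\left(2 + 1\right) + z\right) \left(4 + z\right) = \left(3 + z\right) \left(4 + z\right)$)
$W = 1936$ ($W = \left(-44\right)^{2} = 1936$)
$j{\left(-2 \right)} W = \left(12 + \left(-2\right)^{2} + 7 \left(-2\right)\right) 1936 = \left(12 + 4 - 14\right) 1936 = 2 \cdot 1936 = 3872$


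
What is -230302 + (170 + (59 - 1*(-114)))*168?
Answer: -172678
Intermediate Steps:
-230302 + (170 + (59 - 1*(-114)))*168 = -230302 + (170 + (59 + 114))*168 = -230302 + (170 + 173)*168 = -230302 + 343*168 = -230302 + 57624 = -172678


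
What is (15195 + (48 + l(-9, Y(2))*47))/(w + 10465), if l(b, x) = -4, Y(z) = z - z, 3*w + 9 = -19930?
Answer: 45165/11456 ≈ 3.9425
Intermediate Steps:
w = -19939/3 (w = -3 + (1/3)*(-19930) = -3 - 19930/3 = -19939/3 ≈ -6646.3)
Y(z) = 0
(15195 + (48 + l(-9, Y(2))*47))/(w + 10465) = (15195 + (48 - 4*47))/(-19939/3 + 10465) = (15195 + (48 - 188))/(11456/3) = (15195 - 140)*(3/11456) = 15055*(3/11456) = 45165/11456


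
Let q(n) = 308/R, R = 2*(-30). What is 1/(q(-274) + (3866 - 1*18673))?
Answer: -15/222182 ≈ -6.7512e-5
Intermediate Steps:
R = -60
q(n) = -77/15 (q(n) = 308/(-60) = 308*(-1/60) = -77/15)
1/(q(-274) + (3866 - 1*18673)) = 1/(-77/15 + (3866 - 1*18673)) = 1/(-77/15 + (3866 - 18673)) = 1/(-77/15 - 14807) = 1/(-222182/15) = -15/222182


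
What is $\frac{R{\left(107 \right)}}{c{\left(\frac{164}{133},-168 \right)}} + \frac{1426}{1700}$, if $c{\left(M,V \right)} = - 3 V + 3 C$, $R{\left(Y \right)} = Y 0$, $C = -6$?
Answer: $\frac{713}{850} \approx 0.83882$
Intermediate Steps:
$R{\left(Y \right)} = 0$
$c{\left(M,V \right)} = -18 - 3 V$ ($c{\left(M,V \right)} = - 3 V + 3 \left(-6\right) = - 3 V - 18 = -18 - 3 V$)
$\frac{R{\left(107 \right)}}{c{\left(\frac{164}{133},-168 \right)}} + \frac{1426}{1700} = \frac{0}{-18 - -504} + \frac{1426}{1700} = \frac{0}{-18 + 504} + 1426 \cdot \frac{1}{1700} = \frac{0}{486} + \frac{713}{850} = 0 \cdot \frac{1}{486} + \frac{713}{850} = 0 + \frac{713}{850} = \frac{713}{850}$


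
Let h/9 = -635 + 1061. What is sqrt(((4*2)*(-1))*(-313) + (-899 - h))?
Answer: I*sqrt(2229) ≈ 47.212*I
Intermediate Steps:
h = 3834 (h = 9*(-635 + 1061) = 9*426 = 3834)
sqrt(((4*2)*(-1))*(-313) + (-899 - h)) = sqrt(((4*2)*(-1))*(-313) + (-899 - 1*3834)) = sqrt((8*(-1))*(-313) + (-899 - 3834)) = sqrt(-8*(-313) - 4733) = sqrt(2504 - 4733) = sqrt(-2229) = I*sqrt(2229)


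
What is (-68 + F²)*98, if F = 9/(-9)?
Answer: -6566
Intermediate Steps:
F = -1 (F = 9*(-⅑) = -1)
(-68 + F²)*98 = (-68 + (-1)²)*98 = (-68 + 1)*98 = -67*98 = -6566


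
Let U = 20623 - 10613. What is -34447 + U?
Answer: -24437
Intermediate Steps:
U = 10010
-34447 + U = -34447 + 10010 = -24437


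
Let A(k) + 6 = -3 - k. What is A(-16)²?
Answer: 49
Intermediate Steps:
A(k) = -9 - k (A(k) = -6 + (-3 - k) = -9 - k)
A(-16)² = (-9 - 1*(-16))² = (-9 + 16)² = 7² = 49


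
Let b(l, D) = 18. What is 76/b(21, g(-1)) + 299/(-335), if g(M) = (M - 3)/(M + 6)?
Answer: 10039/3015 ≈ 3.3297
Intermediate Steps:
g(M) = (-3 + M)/(6 + M)
76/b(21, g(-1)) + 299/(-335) = 76/18 + 299/(-335) = 76*(1/18) + 299*(-1/335) = 38/9 - 299/335 = 10039/3015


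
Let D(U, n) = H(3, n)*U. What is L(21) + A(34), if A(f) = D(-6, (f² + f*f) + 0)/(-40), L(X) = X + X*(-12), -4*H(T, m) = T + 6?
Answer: -18507/80 ≈ -231.34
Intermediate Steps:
H(T, m) = -3/2 - T/4 (H(T, m) = -(T + 6)/4 = -(6 + T)/4 = -3/2 - T/4)
D(U, n) = -9*U/4 (D(U, n) = (-3/2 - ¼*3)*U = (-3/2 - ¾)*U = -9*U/4)
L(X) = -11*X (L(X) = X - 12*X = -11*X)
A(f) = -27/80 (A(f) = -9/4*(-6)/(-40) = (27/2)*(-1/40) = -27/80)
L(21) + A(34) = -11*21 - 27/80 = -231 - 27/80 = -18507/80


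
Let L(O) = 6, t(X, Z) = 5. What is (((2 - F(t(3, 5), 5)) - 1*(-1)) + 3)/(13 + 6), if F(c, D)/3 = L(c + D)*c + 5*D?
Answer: -159/19 ≈ -8.3684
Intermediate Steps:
F(c, D) = 15*D + 18*c (F(c, D) = 3*(6*c + 5*D) = 3*(5*D + 6*c) = 15*D + 18*c)
(((2 - F(t(3, 5), 5)) - 1*(-1)) + 3)/(13 + 6) = (((2 - (15*5 + 18*5)) - 1*(-1)) + 3)/(13 + 6) = (((2 - (75 + 90)) + 1) + 3)/19 = (((2 - 1*165) + 1) + 3)/19 = (((2 - 165) + 1) + 3)/19 = ((-163 + 1) + 3)/19 = (-162 + 3)/19 = (1/19)*(-159) = -159/19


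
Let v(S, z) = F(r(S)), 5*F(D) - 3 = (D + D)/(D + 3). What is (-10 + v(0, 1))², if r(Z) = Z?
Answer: 2209/25 ≈ 88.360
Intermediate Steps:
F(D) = ⅗ + 2*D/(5*(3 + D)) (F(D) = ⅗ + ((D + D)/(D + 3))/5 = ⅗ + ((2*D)/(3 + D))/5 = ⅗ + (2*D/(3 + D))/5 = ⅗ + 2*D/(5*(3 + D)))
v(S, z) = (9/5 + S)/(3 + S)
(-10 + v(0, 1))² = (-10 + (9/5 + 0)/(3 + 0))² = (-10 + (9/5)/3)² = (-10 + (⅓)*(9/5))² = (-10 + ⅗)² = (-47/5)² = 2209/25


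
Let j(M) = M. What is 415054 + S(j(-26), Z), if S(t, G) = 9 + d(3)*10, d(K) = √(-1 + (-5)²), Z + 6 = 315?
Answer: 415063 + 20*√6 ≈ 4.1511e+5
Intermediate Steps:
Z = 309 (Z = -6 + 315 = 309)
d(K) = 2*√6 (d(K) = √(-1 + 25) = √24 = 2*√6)
S(t, G) = 9 + 20*√6 (S(t, G) = 9 + (2*√6)*10 = 9 + 20*√6)
415054 + S(j(-26), Z) = 415054 + (9 + 20*√6) = 415063 + 20*√6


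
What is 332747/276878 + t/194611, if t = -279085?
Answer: -12516270213/53883504458 ≈ -0.23228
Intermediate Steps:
332747/276878 + t/194611 = 332747/276878 - 279085/194611 = -12516270213/53883504458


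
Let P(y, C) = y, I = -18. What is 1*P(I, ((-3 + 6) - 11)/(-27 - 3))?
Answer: -18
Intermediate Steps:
1*P(I, ((-3 + 6) - 11)/(-27 - 3)) = 1*(-18) = -18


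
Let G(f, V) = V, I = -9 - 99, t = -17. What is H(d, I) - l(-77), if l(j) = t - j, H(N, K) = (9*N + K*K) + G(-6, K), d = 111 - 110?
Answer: 11505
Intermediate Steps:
d = 1
I = -108
H(N, K) = K + K² + 9*N (H(N, K) = (9*N + K*K) + K = (9*N + K²) + K = (K² + 9*N) + K = K + K² + 9*N)
l(j) = -17 - j
H(d, I) - l(-77) = (-108 + (-108)² + 9*1) - (-17 - 1*(-77)) = (-108 + 11664 + 9) - (-17 + 77) = 11565 - 1*60 = 11565 - 60 = 11505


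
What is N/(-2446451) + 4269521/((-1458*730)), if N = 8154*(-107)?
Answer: -9516560685451/2603855657340 ≈ -3.6548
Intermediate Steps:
N = -872478
N/(-2446451) + 4269521/((-1458*730)) = -872478/(-2446451) + 4269521/((-1458*730)) = -872478*(-1/2446451) + 4269521/(-1064340) = 872478/2446451 + 4269521*(-1/1064340) = 872478/2446451 - 4269521/1064340 = -9516560685451/2603855657340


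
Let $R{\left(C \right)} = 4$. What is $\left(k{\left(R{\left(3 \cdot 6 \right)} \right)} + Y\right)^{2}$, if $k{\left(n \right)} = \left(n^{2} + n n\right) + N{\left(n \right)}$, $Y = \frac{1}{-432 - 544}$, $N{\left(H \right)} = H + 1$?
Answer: $\frac{1304004321}{952576} \approx 1368.9$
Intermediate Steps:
$N{\left(H \right)} = 1 + H$
$Y = - \frac{1}{976}$ ($Y = \frac{1}{-976} = - \frac{1}{976} \approx -0.0010246$)
$k{\left(n \right)} = 1 + n + 2 n^{2}$ ($k{\left(n \right)} = \left(n^{2} + n n\right) + \left(1 + n\right) = \left(n^{2} + n^{2}\right) + \left(1 + n\right) = 2 n^{2} + \left(1 + n\right) = 1 + n + 2 n^{2}$)
$\left(k{\left(R{\left(3 \cdot 6 \right)} \right)} + Y\right)^{2} = \left(\left(1 + 4 + 2 \cdot 4^{2}\right) - \frac{1}{976}\right)^{2} = \left(\left(1 + 4 + 2 \cdot 16\right) - \frac{1}{976}\right)^{2} = \left(\left(1 + 4 + 32\right) - \frac{1}{976}\right)^{2} = \left(37 - \frac{1}{976}\right)^{2} = \left(\frac{36111}{976}\right)^{2} = \frac{1304004321}{952576}$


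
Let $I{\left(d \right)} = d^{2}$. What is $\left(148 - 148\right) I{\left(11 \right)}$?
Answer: $0$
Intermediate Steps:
$\left(148 - 148\right) I{\left(11 \right)} = \left(148 - 148\right) 11^{2} = 0 \cdot 121 = 0$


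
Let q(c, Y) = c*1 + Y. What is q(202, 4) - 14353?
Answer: -14147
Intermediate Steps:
q(c, Y) = Y + c (q(c, Y) = c + Y = Y + c)
q(202, 4) - 14353 = (4 + 202) - 14353 = 206 - 14353 = -14147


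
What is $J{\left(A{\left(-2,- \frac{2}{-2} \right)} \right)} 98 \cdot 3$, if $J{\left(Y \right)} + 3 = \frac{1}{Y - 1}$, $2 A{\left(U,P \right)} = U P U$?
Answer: $-588$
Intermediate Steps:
$A{\left(U,P \right)} = \frac{P U^{2}}{2}$ ($A{\left(U,P \right)} = \frac{U P U}{2} = \frac{P U U}{2} = \frac{P U^{2}}{2}$)
$J{\left(Y \right)} = -3 + \frac{1}{-1 + Y}$ ($J{\left(Y \right)} = -3 + \frac{1}{Y - 1} = -3 + \frac{1}{-1 + Y}$)
$J{\left(A{\left(-2,- \frac{2}{-2} \right)} \right)} 98 \cdot 3 = \frac{4 - 3 \frac{- \frac{2}{-2} \left(-2\right)^{2}}{2}}{-1 + \frac{- \frac{2}{-2} \left(-2\right)^{2}}{2}} \cdot 98 \cdot 3 = \frac{4 - 3 \cdot \frac{1}{2} \left(\left(-2\right) \left(- \frac{1}{2}\right)\right) 4}{-1 + \frac{1}{2} \left(\left(-2\right) \left(- \frac{1}{2}\right)\right) 4} \cdot 294 = \frac{4 - 3 \cdot \frac{1}{2} \cdot 1 \cdot 4}{-1 + \frac{1}{2} \cdot 1 \cdot 4} \cdot 294 = \frac{4 - 6}{-1 + 2} \cdot 294 = \frac{4 - 6}{1} \cdot 294 = 1 \left(-2\right) 294 = \left(-2\right) 294 = -588$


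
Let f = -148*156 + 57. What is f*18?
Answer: -414558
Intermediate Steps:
f = -23031 (f = -23088 + 57 = -23031)
f*18 = -23031*18 = -414558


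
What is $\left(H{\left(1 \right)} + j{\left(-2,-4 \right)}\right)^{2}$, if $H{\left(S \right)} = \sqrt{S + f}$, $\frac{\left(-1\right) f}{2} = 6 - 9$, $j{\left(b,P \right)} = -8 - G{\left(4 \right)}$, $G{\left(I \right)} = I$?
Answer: $\left(12 - \sqrt{7}\right)^{2} \approx 87.502$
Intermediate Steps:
$j{\left(b,P \right)} = -12$ ($j{\left(b,P \right)} = -8 - 4 = -12$)
$f = 6$ ($f = - 2 \left(6 - 9\right) = \left(-2\right) \left(-3\right) = 6$)
$H{\left(S \right)} = \sqrt{6 + S}$ ($H{\left(S \right)} = \sqrt{S + 6} = \sqrt{6 + S}$)
$\left(H{\left(1 \right)} + j{\left(-2,-4 \right)}\right)^{2} = \left(\sqrt{6 + 1} - 12\right)^{2} = \left(\sqrt{7} - 12\right)^{2} = \left(-12 + \sqrt{7}\right)^{2}$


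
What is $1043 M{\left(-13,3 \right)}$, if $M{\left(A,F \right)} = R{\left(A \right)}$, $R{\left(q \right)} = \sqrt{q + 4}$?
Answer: $3129 i \approx 3129.0 i$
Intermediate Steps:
$R{\left(q \right)} = \sqrt{4 + q}$
$M{\left(A,F \right)} = \sqrt{4 + A}$
$1043 M{\left(-13,3 \right)} = 1043 \sqrt{4 - 13} = 1043 \sqrt{-9} = 1043 \cdot 3 i = 3129 i$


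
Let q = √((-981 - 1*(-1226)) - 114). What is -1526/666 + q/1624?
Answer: -763/333 + √131/1624 ≈ -2.2842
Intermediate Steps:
q = √131 (q = √((-981 + 1226) - 114) = √(245 - 114) = √131 ≈ 11.446)
-1526/666 + q/1624 = -1526/666 + √131/1624 = -1526*1/666 + √131*(1/1624) = -763/333 + √131/1624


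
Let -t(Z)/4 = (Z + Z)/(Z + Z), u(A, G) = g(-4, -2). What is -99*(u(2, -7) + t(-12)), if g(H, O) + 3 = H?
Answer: 1089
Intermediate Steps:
g(H, O) = -3 + H
u(A, G) = -7 (u(A, G) = -3 - 4 = -7)
t(Z) = -4 (t(Z) = -4*(Z + Z)/(Z + Z) = -4*2*Z/(2*Z) = -4*2*Z*1/(2*Z) = -4*1 = -4)
-99*(u(2, -7) + t(-12)) = -99*(-7 - 4) = -99*(-11) = 1089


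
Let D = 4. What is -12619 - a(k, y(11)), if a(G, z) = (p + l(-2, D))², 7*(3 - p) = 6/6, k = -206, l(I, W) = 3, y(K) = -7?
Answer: -620012/49 ≈ -12653.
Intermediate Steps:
p = 20/7 (p = 3 - 6/(7*6) = 3 - ⅐*1 = 3 - ⅐ = 20/7 ≈ 2.8571)
a(G, z) = 1681/49 (a(G, z) = (20/7 + 3)² = (41/7)² = 1681/49)
-12619 - a(k, y(11)) = -12619 - 1*1681/49 = -12619 - 1681/49 = -620012/49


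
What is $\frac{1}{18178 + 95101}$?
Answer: $\frac{1}{113279} \approx 8.8278 \cdot 10^{-6}$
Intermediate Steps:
$\frac{1}{18178 + 95101} = \frac{1}{113279}$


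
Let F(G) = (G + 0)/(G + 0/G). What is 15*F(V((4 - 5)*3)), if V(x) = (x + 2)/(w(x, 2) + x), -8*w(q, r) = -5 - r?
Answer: 15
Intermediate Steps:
w(q, r) = 5/8 + r/8 (w(q, r) = -(-5 - r)/8 = 5/8 + r/8)
V(x) = (2 + x)/(7/8 + x) (V(x) = (x + 2)/((5/8 + (⅛)*2) + x) = (2 + x)/((5/8 + ¼) + x) = (2 + x)/(7/8 + x))
F(G) = 1 (F(G) = G/(G + 0) = G/G = 1)
15*F(V((4 - 5)*3)) = 15*1 = 15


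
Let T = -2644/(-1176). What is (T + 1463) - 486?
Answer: 287899/294 ≈ 979.25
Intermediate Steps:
T = 661/294 (T = -2644*(-1/1176) = 661/294 ≈ 2.2483)
(T + 1463) - 486 = (661/294 + 1463) - 486 = 430783/294 - 486 = 287899/294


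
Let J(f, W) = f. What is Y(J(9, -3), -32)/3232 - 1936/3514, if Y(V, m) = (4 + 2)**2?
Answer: -766331/1419656 ≈ -0.53980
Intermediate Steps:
Y(V, m) = 36 (Y(V, m) = 6**2 = 36)
Y(J(9, -3), -32)/3232 - 1936/3514 = 36/3232 - 1936/3514 = 36*(1/3232) - 1936*1/3514 = 9/808 - 968/1757 = -766331/1419656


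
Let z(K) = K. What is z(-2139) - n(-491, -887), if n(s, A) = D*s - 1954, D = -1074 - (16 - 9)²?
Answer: -551578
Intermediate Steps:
D = -1123 (D = -1074 - 1*7² = -1074 - 1*49 = -1074 - 49 = -1123)
n(s, A) = -1954 - 1123*s (n(s, A) = -1123*s - 1954 = -1954 - 1123*s)
z(-2139) - n(-491, -887) = -2139 - (-1954 - 1123*(-491)) = -2139 - (-1954 + 551393) = -2139 - 1*549439 = -2139 - 549439 = -551578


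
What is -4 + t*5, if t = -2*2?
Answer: -24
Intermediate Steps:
t = -4
-4 + t*5 = -4 - 4*5 = -4 - 20 = -24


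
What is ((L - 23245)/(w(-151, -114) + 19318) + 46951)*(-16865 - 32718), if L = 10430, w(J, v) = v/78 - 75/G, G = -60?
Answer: -467694492522957/200905 ≈ -2.3279e+9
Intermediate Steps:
w(J, v) = 5/4 + v/78 (w(J, v) = v/78 - 75/(-60) = v*(1/78) - 75*(-1/60) = v/78 + 5/4 = 5/4 + v/78)
((L - 23245)/(w(-151, -114) + 19318) + 46951)*(-16865 - 32718) = ((10430 - 23245)/((5/4 + (1/78)*(-114)) + 19318) + 46951)*(-16865 - 32718) = (-12815/((5/4 - 19/13) + 19318) + 46951)*(-49583) = (-12815/(-11/52 + 19318) + 46951)*(-49583) = (-12815/1004525/52 + 46951)*(-49583) = (-12815*52/1004525 + 46951)*(-49583) = (-133276/200905 + 46951)*(-49583) = (9432557379/200905)*(-49583) = -467694492522957/200905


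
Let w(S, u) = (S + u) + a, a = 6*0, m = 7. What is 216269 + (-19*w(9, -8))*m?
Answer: 216136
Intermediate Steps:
a = 0
w(S, u) = S + u (w(S, u) = (S + u) + 0 = S + u)
216269 + (-19*w(9, -8))*m = 216269 - 19*(9 - 8)*7 = 216269 - 19*1*7 = 216269 - 19*7 = 216269 - 133 = 216136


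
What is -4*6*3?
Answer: -72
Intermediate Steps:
-4*6*3 = -24*3 = -72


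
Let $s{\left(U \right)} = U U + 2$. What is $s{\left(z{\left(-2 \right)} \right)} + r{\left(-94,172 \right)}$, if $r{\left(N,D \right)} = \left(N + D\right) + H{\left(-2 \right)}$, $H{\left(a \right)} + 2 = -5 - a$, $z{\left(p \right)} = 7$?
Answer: $124$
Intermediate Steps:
$H{\left(a \right)} = -7 - a$ ($H{\left(a \right)} = -2 - \left(5 + a\right) = -7 - a$)
$r{\left(N,D \right)} = -5 + D + N$ ($r{\left(N,D \right)} = \left(N + D\right) - 5 = \left(D + N\right) + \left(-7 + 2\right) = \left(D + N\right) - 5 = -5 + D + N$)
$s{\left(U \right)} = 2 + U^{2}$ ($s{\left(U \right)} = U^{2} + 2 = 2 + U^{2}$)
$s{\left(z{\left(-2 \right)} \right)} + r{\left(-94,172 \right)} = \left(2 + 7^{2}\right) - -73 = \left(2 + 49\right) + 73 = 51 + 73 = 124$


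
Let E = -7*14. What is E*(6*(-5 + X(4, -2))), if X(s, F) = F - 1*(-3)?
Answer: 2352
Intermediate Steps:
X(s, F) = 3 + F (X(s, F) = F + 3 = 3 + F)
E = -98
E*(6*(-5 + X(4, -2))) = -588*(-5 + (3 - 2)) = -588*(-5 + 1) = -588*(-4) = -98*(-24) = 2352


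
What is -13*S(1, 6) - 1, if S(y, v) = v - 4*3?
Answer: 77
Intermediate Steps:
S(y, v) = -12 + v (S(y, v) = v - 12 = -12 + v)
-13*S(1, 6) - 1 = -13*(-12 + 6) - 1 = -13*(-6) - 1 = 78 - 1 = 77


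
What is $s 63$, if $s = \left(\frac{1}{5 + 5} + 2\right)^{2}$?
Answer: $\frac{27783}{100} \approx 277.83$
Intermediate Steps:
$s = \frac{441}{100}$ ($s = \left(\frac{1}{10} + 2\right)^{2} = \left(\frac{21}{10}\right)^{2} = \frac{441}{100} \approx 4.41$)
$s 63 = \frac{441}{100} \cdot 63 = \frac{27783}{100}$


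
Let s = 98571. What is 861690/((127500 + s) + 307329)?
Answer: 28723/17780 ≈ 1.6155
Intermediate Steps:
861690/((127500 + s) + 307329) = 861690/((127500 + 98571) + 307329) = 861690/(226071 + 307329) = 861690/533400 = 861690*(1/533400) = 28723/17780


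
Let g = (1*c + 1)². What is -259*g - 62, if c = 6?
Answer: -12753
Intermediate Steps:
g = 49 (g = (1*6 + 1)² = (6 + 1)² = 7² = 49)
-259*g - 62 = -259*49 - 62 = -12691 - 62 = -12753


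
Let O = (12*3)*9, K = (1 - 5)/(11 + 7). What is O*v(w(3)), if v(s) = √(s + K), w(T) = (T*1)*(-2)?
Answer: 216*I*√14 ≈ 808.2*I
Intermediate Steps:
K = -2/9 (K = -4/18 = -4*1/18 = -2/9 ≈ -0.22222)
w(T) = -2*T (w(T) = T*(-2) = -2*T)
O = 324 (O = 36*9 = 324)
v(s) = √(-2/9 + s) (v(s) = √(s - 2/9) = √(-2/9 + s))
O*v(w(3)) = 324*(√(-2 + 9*(-2*3))/3) = 324*(√(-2 + 9*(-6))/3) = 324*(√(-2 - 54)/3) = 324*(√(-56)/3) = 324*((2*I*√14)/3) = 324*(2*I*√14/3) = 216*I*√14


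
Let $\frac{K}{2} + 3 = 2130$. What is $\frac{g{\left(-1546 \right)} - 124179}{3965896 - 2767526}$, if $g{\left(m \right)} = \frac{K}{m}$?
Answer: $- \frac{47996247}{463170005} \approx -0.10363$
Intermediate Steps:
$K = 4254$ ($K = -6 + 2 \cdot 2130 = -6 + 4260 = 4254$)
$g{\left(m \right)} = \frac{4254}{m}$
$\frac{g{\left(-1546 \right)} - 124179}{3965896 - 2767526} = \frac{\frac{4254}{-1546} - 124179}{3965896 - 2767526} = \frac{4254 \left(- \frac{1}{1546}\right) - 124179}{1198370} = \left(- \frac{2127}{773} - 124179\right) \frac{1}{1198370} = \left(- \frac{95992494}{773}\right) \frac{1}{1198370} = - \frac{47996247}{463170005}$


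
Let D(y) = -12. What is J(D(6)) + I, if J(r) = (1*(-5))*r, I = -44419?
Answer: -44359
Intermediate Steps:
J(r) = -5*r
J(D(6)) + I = -5*(-12) - 44419 = 60 - 44419 = -44359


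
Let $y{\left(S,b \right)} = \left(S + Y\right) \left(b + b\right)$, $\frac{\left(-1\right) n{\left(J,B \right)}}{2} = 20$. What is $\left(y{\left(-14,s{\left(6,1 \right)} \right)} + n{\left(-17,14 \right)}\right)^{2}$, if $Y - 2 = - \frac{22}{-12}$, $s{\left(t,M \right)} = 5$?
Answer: $\frac{180625}{9} \approx 20069.0$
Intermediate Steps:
$n{\left(J,B \right)} = -40$ ($n{\left(J,B \right)} = \left(-2\right) 20 = -40$)
$Y = \frac{23}{6}$ ($Y = 2 - \frac{22}{-12} = 2 - - \frac{11}{6} = 2 + \frac{11}{6} = \frac{23}{6} \approx 3.8333$)
$y{\left(S,b \right)} = 2 b \left(\frac{23}{6} + S\right)$ ($y{\left(S,b \right)} = \left(S + \frac{23}{6}\right) \left(b + b\right) = \left(\frac{23}{6} + S\right) 2 b = 2 b \left(\frac{23}{6} + S\right)$)
$\left(y{\left(-14,s{\left(6,1 \right)} \right)} + n{\left(-17,14 \right)}\right)^{2} = \left(\frac{1}{3} \cdot 5 \left(23 + 6 \left(-14\right)\right) - 40\right)^{2} = \left(\frac{1}{3} \cdot 5 \left(23 - 84\right) - 40\right)^{2} = \left(\frac{1}{3} \cdot 5 \left(-61\right) - 40\right)^{2} = \left(- \frac{305}{3} - 40\right)^{2} = \left(- \frac{425}{3}\right)^{2} = \frac{180625}{9}$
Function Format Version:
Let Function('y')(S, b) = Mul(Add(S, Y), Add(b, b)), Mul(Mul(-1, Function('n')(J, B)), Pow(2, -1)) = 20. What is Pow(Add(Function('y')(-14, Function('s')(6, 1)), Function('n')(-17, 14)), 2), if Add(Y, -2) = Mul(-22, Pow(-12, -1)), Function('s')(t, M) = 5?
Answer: Rational(180625, 9) ≈ 20069.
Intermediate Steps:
Function('n')(J, B) = -40 (Function('n')(J, B) = Mul(-2, 20) = -40)
Y = Rational(23, 6) (Y = Add(2, Mul(-22, Pow(-12, -1))) = Add(2, Mul(-22, Rational(-1, 12))) = Add(2, Rational(11, 6)) = Rational(23, 6) ≈ 3.8333)
Function('y')(S, b) = Mul(2, b, Add(Rational(23, 6), S)) (Function('y')(S, b) = Mul(Add(S, Rational(23, 6)), Add(b, b)) = Mul(Add(Rational(23, 6), S), Mul(2, b)) = Mul(2, b, Add(Rational(23, 6), S)))
Pow(Add(Function('y')(-14, Function('s')(6, 1)), Function('n')(-17, 14)), 2) = Pow(Add(Mul(Rational(1, 3), 5, Add(23, Mul(6, -14))), -40), 2) = Pow(Add(Mul(Rational(1, 3), 5, Add(23, -84)), -40), 2) = Pow(Add(Mul(Rational(1, 3), 5, -61), -40), 2) = Pow(Add(Rational(-305, 3), -40), 2) = Pow(Rational(-425, 3), 2) = Rational(180625, 9)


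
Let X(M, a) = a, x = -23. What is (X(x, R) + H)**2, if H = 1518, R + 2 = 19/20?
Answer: 920454921/400 ≈ 2.3011e+6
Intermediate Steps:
R = -21/20 (R = -2 + 19/20 = -21/20 ≈ -1.0500)
(X(x, R) + H)**2 = (-21/20 + 1518)**2 = (30339/20)**2 = 920454921/400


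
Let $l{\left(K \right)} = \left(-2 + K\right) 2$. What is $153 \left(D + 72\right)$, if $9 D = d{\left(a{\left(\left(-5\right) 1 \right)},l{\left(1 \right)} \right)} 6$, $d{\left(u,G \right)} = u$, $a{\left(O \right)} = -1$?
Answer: $10914$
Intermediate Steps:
$l{\left(K \right)} = -4 + 2 K$
$D = - \frac{2}{3}$ ($D = \frac{\left(-1\right) 6}{9} = \frac{1}{9} \left(-6\right) = - \frac{2}{3} \approx -0.66667$)
$153 \left(D + 72\right) = 153 \left(- \frac{2}{3} + 72\right) = 153 \cdot \frac{214}{3} = 10914$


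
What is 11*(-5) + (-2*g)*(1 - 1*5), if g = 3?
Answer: -31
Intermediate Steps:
11*(-5) + (-2*g)*(1 - 1*5) = 11*(-5) + (-2*3)*(1 - 1*5) = -55 - 6*(1 - 5) = -55 - 6*(-4) = -55 + 24 = -31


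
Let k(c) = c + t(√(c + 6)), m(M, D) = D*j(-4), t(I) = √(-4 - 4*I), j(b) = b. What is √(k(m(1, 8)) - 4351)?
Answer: √(-4383 + 2*√(-1 - I*√26)) ≈ 0.0266 - 66.182*I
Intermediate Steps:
m(M, D) = -4*D (m(M, D) = D*(-4) = -4*D)
k(c) = c + 2*√(-1 - √(6 + c)) (k(c) = c + 2*√(-1 - √(c + 6)) = c + 2*√(-1 - √(6 + c)))
√(k(m(1, 8)) - 4351) = √((-4*8 + 2*√(-1 - √(6 - 4*8))) - 4351) = √((-32 + 2*√(-1 - √(6 - 32))) - 4351) = √((-32 + 2*√(-1 - √(-26))) - 4351) = √((-32 + 2*√(-1 - I*√26)) - 4351) = √(-4383 + 2*√(-1 - I*√26))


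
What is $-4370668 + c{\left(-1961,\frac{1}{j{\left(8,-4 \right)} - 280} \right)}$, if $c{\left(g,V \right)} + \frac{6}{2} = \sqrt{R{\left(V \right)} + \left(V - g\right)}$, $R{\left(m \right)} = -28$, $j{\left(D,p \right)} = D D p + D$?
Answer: $-4370671 + \frac{\sqrt{33680559}}{132} \approx -4.3706 \cdot 10^{6}$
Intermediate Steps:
$j{\left(D,p \right)} = D + p D^{2}$ ($j{\left(D,p \right)} = D^{2} p + D = p D^{2} + D = D + p D^{2}$)
$c{\left(g,V \right)} = -3 + \sqrt{-28 + V - g}$ ($c{\left(g,V \right)} = -3 + \sqrt{-28 + \left(V - g\right)} = -3 + \sqrt{-28 + V - g}$)
$-4370668 + c{\left(-1961,\frac{1}{j{\left(8,-4 \right)} - 280} \right)} = -4370668 - \left(3 - \sqrt{-28 + \frac{1}{8 \left(1 + 8 \left(-4\right)\right) - 280} - -1961}\right) = -4370668 - \left(3 - \sqrt{-28 + \frac{1}{8 \left(1 - 32\right) - 280} + 1961}\right) = -4370668 - \left(3 - \sqrt{-28 + \frac{1}{8 \left(-31\right) - 280} + 1961}\right) = -4370668 - \left(3 - \sqrt{-28 + \frac{1}{-248 - 280} + 1961}\right) = -4370668 - \left(3 - \sqrt{-28 + \frac{1}{-528} + 1961}\right) = -4370668 - \left(3 - \sqrt{-28 - \frac{1}{528} + 1961}\right) = -4370668 - \left(3 - \sqrt{\frac{1020623}{528}}\right) = -4370668 - \left(3 - \frac{\sqrt{33680559}}{132}\right) = -4370671 + \frac{\sqrt{33680559}}{132}$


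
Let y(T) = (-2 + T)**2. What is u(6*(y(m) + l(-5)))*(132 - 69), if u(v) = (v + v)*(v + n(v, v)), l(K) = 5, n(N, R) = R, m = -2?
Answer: 4000752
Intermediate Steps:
u(v) = 4*v**2 (u(v) = (v + v)*(v + v) = (2*v)*(2*v) = 4*v**2)
u(6*(y(m) + l(-5)))*(132 - 69) = (4*(6*((-2 - 2)**2 + 5))**2)*(132 - 69) = (4*(6*((-4)**2 + 5))**2)*63 = (4*(6*(16 + 5))**2)*63 = (4*(6*21)**2)*63 = (4*126**2)*63 = (4*15876)*63 = 63504*63 = 4000752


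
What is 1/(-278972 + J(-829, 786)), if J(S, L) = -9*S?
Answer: -1/271511 ≈ -3.6831e-6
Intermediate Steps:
1/(-278972 + J(-829, 786)) = 1/(-278972 - 9*(-829)) = 1/(-278972 + 7461) = 1/(-271511) = -1/271511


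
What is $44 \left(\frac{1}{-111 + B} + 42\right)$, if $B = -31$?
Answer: $\frac{131186}{71} \approx 1847.7$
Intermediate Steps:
$44 \left(\frac{1}{-111 + B} + 42\right) = 44 \left(\frac{1}{-111 - 31} + 42\right) = 44 \left(\frac{1}{-142} + 42\right) = 44 \left(- \frac{1}{142} + 42\right) = 44 \cdot \frac{5963}{142} = \frac{131186}{71}$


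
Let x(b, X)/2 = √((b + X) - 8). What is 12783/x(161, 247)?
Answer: 12783/40 ≈ 319.58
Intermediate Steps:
x(b, X) = 2*√(-8 + X + b) (x(b, X) = 2*√((b + X) - 8) = 2*√((X + b) - 8) = 2*√(-8 + X + b))
12783/x(161, 247) = 12783/((2*√(-8 + 247 + 161))) = 12783/((2*√400)) = 12783/((2*20)) = 12783/40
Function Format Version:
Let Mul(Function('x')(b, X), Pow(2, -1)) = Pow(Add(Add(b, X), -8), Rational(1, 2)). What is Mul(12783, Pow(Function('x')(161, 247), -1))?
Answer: Rational(12783, 40) ≈ 319.58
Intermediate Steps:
Function('x')(b, X) = Mul(2, Pow(Add(-8, X, b), Rational(1, 2))) (Function('x')(b, X) = Mul(2, Pow(Add(Add(b, X), -8), Rational(1, 2))) = Mul(2, Pow(Add(Add(X, b), -8), Rational(1, 2))) = Mul(2, Pow(Add(-8, X, b), Rational(1, 2))))
Mul(12783, Pow(Function('x')(161, 247), -1)) = Mul(12783, Pow(Mul(2, Pow(Add(-8, 247, 161), Rational(1, 2))), -1)) = Mul(12783, Pow(Mul(2, Pow(400, Rational(1, 2))), -1)) = Mul(12783, Pow(Mul(2, 20), -1)) = Mul(12783, Pow(40, -1)) = Mul(12783, Rational(1, 40)) = Rational(12783, 40)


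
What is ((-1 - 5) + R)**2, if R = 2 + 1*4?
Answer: 0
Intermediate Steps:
R = 6 (R = 2 + 4 = 6)
((-1 - 5) + R)**2 = ((-1 - 5) + 6)**2 = (-6 + 6)**2 = 0**2 = 0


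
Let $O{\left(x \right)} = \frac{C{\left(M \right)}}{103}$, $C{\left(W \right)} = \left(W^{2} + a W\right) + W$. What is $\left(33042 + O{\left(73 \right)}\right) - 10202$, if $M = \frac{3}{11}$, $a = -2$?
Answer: $\frac{284654896}{12463} \approx 22840.0$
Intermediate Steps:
$M = \frac{3}{11}$ ($M = 3 \cdot \frac{1}{11} = \frac{3}{11} \approx 0.27273$)
$C{\left(W \right)} = W^{2} - W$ ($C{\left(W \right)} = \left(W^{2} - 2 W\right) + W = W^{2} - W$)
$O{\left(x \right)} = - \frac{24}{12463}$ ($O{\left(x \right)} = \frac{\frac{3}{11} \left(-1 + \frac{3}{11}\right)}{103} = \frac{3}{11} \left(- \frac{8}{11}\right) \frac{1}{103} = \left(- \frac{24}{121}\right) \frac{1}{103} = - \frac{24}{12463}$)
$\left(33042 + O{\left(73 \right)}\right) - 10202 = \left(33042 - \frac{24}{12463}\right) - 10202 = \frac{411802422}{12463} - 10202 = \frac{284654896}{12463}$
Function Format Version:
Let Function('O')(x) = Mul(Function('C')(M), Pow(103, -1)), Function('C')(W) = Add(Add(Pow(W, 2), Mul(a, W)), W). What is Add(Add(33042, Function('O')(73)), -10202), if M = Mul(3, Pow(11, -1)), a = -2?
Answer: Rational(284654896, 12463) ≈ 22840.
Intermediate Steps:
M = Rational(3, 11) (M = Mul(3, Rational(1, 11)) = Rational(3, 11) ≈ 0.27273)
Function('C')(W) = Add(Pow(W, 2), Mul(-1, W)) (Function('C')(W) = Add(Add(Pow(W, 2), Mul(-2, W)), W) = Add(Pow(W, 2), Mul(-1, W)))
Function('O')(x) = Rational(-24, 12463) (Function('O')(x) = Mul(Mul(Rational(3, 11), Add(-1, Rational(3, 11))), Pow(103, -1)) = Mul(Mul(Rational(3, 11), Rational(-8, 11)), Rational(1, 103)) = Mul(Rational(-24, 121), Rational(1, 103)) = Rational(-24, 12463))
Add(Add(33042, Function('O')(73)), -10202) = Add(Add(33042, Rational(-24, 12463)), -10202) = Add(Rational(411802422, 12463), -10202) = Rational(284654896, 12463)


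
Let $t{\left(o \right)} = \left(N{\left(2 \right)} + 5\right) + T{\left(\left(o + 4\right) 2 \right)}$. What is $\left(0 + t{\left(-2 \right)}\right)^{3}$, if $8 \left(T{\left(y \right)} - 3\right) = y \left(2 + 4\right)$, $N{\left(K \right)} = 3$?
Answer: $2744$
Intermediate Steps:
$T{\left(y \right)} = 3 + \frac{3 y}{4}$ ($T{\left(y \right)} = 3 + \frac{y \left(2 + 4\right)}{8} = 3 + \frac{y 6}{8} = 3 + \frac{6 y}{8} = 3 + \frac{3 y}{4}$)
$t{\left(o \right)} = 17 + \frac{3 o}{2}$ ($t{\left(o \right)} = \left(3 + 5\right) + \left(3 + \frac{3 \left(o + 4\right) 2}{4}\right) = 8 + \left(3 + \frac{3 \left(4 + o\right) 2}{4}\right) = 8 + \left(3 + \frac{3 \left(8 + 2 o\right)}{4}\right) = 8 + \left(3 + \left(6 + \frac{3 o}{2}\right)\right) = 8 + \left(9 + \frac{3 o}{2}\right) = 17 + \frac{3 o}{2}$)
$\left(0 + t{\left(-2 \right)}\right)^{3} = \left(0 + \left(17 + \frac{3}{2} \left(-2\right)\right)\right)^{3} = \left(0 + \left(17 - 3\right)\right)^{3} = \left(0 + 14\right)^{3} = 14^{3} = 2744$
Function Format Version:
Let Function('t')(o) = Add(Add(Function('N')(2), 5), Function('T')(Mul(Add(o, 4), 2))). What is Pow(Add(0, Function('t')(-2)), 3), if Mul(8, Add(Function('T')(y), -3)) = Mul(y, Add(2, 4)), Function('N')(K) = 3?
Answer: 2744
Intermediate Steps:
Function('T')(y) = Add(3, Mul(Rational(3, 4), y)) (Function('T')(y) = Add(3, Mul(Rational(1, 8), Mul(y, Add(2, 4)))) = Add(3, Mul(Rational(1, 8), Mul(y, 6))) = Add(3, Mul(Rational(1, 8), Mul(6, y))) = Add(3, Mul(Rational(3, 4), y)))
Function('t')(o) = Add(17, Mul(Rational(3, 2), o)) (Function('t')(o) = Add(Add(3, 5), Add(3, Mul(Rational(3, 4), Mul(Add(o, 4), 2)))) = Add(8, Add(3, Mul(Rational(3, 4), Mul(Add(4, o), 2)))) = Add(8, Add(3, Mul(Rational(3, 4), Add(8, Mul(2, o))))) = Add(8, Add(3, Add(6, Mul(Rational(3, 2), o)))) = Add(8, Add(9, Mul(Rational(3, 2), o))) = Add(17, Mul(Rational(3, 2), o)))
Pow(Add(0, Function('t')(-2)), 3) = Pow(Add(0, Add(17, Mul(Rational(3, 2), -2))), 3) = Pow(Add(0, Add(17, -3)), 3) = Pow(Add(0, 14), 3) = Pow(14, 3) = 2744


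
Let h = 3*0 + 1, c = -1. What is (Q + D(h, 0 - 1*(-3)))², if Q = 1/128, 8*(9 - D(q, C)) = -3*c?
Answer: 1221025/16384 ≈ 74.525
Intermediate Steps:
h = 1 (h = 0 + 1 = 1)
D(q, C) = 69/8 (D(q, C) = 9 - (-3)*(-1)/8 = 9 - ⅛*3 = 9 - 3/8 = 69/8)
Q = 1/128 ≈ 0.0078125
(Q + D(h, 0 - 1*(-3)))² = (1/128 + 69/8)² = (1105/128)² = 1221025/16384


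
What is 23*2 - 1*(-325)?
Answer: 371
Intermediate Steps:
23*2 - 1*(-325) = 46 + 325 = 371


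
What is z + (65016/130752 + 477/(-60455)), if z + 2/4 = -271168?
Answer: -29770527143547/109786280 ≈ -2.7117e+5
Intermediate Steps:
z = -542337/2 (z = -½ - 271168 = -542337/2 ≈ -2.7117e+5)
z + (65016/130752 + 477/(-60455)) = -542337/2 + (65016/130752 + 477/(-60455)) = -542337/2 + (65016*(1/130752) + 477*(-1/60455)) = -542337/2 + (903/1816 - 477/60455) = -542337/2 + 53724633/109786280 = -29770527143547/109786280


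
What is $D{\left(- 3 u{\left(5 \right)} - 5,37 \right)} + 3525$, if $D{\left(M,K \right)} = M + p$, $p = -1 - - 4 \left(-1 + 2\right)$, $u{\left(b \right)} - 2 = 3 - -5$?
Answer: $3493$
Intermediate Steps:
$u{\left(b \right)} = 10$ ($u{\left(b \right)} = 2 + \left(3 - -5\right) = 2 + \left(3 + 5\right) = 2 + 8 = 10$)
$p = 3$ ($p = -1 - \left(-4\right) 1 = -1 - -4 = -1 + 4 = 3$)
$D{\left(M,K \right)} = 3 + M$ ($D{\left(M,K \right)} = M + 3 = 3 + M$)
$D{\left(- 3 u{\left(5 \right)} - 5,37 \right)} + 3525 = \left(3 - 35\right) + 3525 = -32 + 3525 = 3493$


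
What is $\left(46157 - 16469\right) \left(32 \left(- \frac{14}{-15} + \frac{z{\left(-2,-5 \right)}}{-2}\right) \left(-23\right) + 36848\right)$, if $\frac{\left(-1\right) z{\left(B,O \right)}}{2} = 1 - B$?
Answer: $\frac{5039993216}{5} \approx 1.008 \cdot 10^{9}$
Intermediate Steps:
$z{\left(B,O \right)} = -2 + 2 B$ ($z{\left(B,O \right)} = - 2 \left(1 - B\right) = -2 + 2 B$)
$\left(46157 - 16469\right) \left(32 \left(- \frac{14}{-15} + \frac{z{\left(-2,-5 \right)}}{-2}\right) \left(-23\right) + 36848\right) = \left(46157 - 16469\right) \left(32 \left(- \frac{14}{-15} + \frac{-2 + 2 \left(-2\right)}{-2}\right) \left(-23\right) + 36848\right) = 29688 \left(32 \left(\left(-14\right) \left(- \frac{1}{15}\right) + \left(-2 - 4\right) \left(- \frac{1}{2}\right)\right) \left(-23\right) + 36848\right) = 29688 \left(32 \left(\frac{14}{15} - -3\right) \left(-23\right) + 36848\right) = 29688 \left(32 \left(\frac{14}{15} + 3\right) \left(-23\right) + 36848\right) = 29688 \left(32 \cdot \frac{59}{15} \left(-23\right) + 36848\right) = 29688 \left(\frac{1888}{15} \left(-23\right) + 36848\right) = 29688 \left(- \frac{43424}{15} + 36848\right) = 29688 \cdot \frac{509296}{15} = \frac{5039993216}{5}$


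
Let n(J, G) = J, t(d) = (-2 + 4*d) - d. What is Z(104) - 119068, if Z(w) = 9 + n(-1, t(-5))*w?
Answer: -119163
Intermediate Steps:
t(d) = -2 + 3*d
Z(w) = 9 - w
Z(104) - 119068 = (9 - 1*104) - 119068 = (9 - 104) - 119068 = -95 - 119068 = -119163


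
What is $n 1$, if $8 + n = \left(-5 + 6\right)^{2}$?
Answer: $-7$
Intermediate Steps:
$n = -7$ ($n = -8 + \left(-5 + 6\right)^{2} = -8 + 1^{2} = -8 + 1 = -7$)
$n 1 = \left(-7\right) 1 = -7$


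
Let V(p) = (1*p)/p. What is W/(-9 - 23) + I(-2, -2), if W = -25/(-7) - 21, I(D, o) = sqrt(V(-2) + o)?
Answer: 61/112 + I ≈ 0.54464 + 1.0*I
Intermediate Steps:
V(p) = 1 (V(p) = p/p = 1)
I(D, o) = sqrt(1 + o)
W = -122/7 (W = -25*(-1/7) - 21 = 25/7 - 21 = -122/7 ≈ -17.429)
W/(-9 - 23) + I(-2, -2) = -122/(7*(-9 - 23)) + sqrt(1 - 2) = -122/7/(-32) + sqrt(-1) = -122/7*(-1/32) + I = 61/112 + I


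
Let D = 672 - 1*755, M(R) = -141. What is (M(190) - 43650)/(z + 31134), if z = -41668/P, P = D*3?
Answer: -10903959/7794034 ≈ -1.3990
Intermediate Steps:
D = -83 (D = 672 - 755 = -83)
P = -249 (P = -83*3 = -249)
z = 41668/249 (z = -41668/(-249) = -41668*(-1/249) = 41668/249 ≈ 167.34)
(M(190) - 43650)/(z + 31134) = (-141 - 43650)/(41668/249 + 31134) = -43791/7794034/249 = -43791*249/7794034 = -10903959/7794034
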